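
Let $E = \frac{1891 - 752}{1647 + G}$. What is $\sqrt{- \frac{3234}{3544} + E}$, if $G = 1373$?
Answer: $\frac{i \sqrt{239563231970}}{668930} \approx 0.73169 i$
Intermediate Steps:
$E = \frac{1139}{3020}$ ($E = \frac{1891 - 752}{1647 + 1373} = \frac{1139}{3020} \approx 0.37715$)
$\sqrt{- \frac{3234}{3544} + E} = \sqrt{- \frac{3234}{3544} + \frac{1139}{3020}} = \sqrt{\left(-3234\right) \frac{1}{3544} + \frac{1139}{3020}} = \sqrt{- \frac{1617}{1772} + \frac{1139}{3020}} = \sqrt{- \frac{358129}{668930}} = \frac{i \sqrt{239563231970}}{668930}$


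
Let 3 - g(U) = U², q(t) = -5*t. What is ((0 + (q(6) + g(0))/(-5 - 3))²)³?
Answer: 387420489/262144 ≈ 1477.9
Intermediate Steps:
g(U) = 3 - U²
((0 + (q(6) + g(0))/(-5 - 3))²)³ = ((0 + (-5*6 + (3 - 1*0²))/(-5 - 3))²)³ = ((0 + (-30 + (3 - 1*0))/(-8))²)³ = ((0 + (-30 + (3 + 0))*(-⅛))²)³ = ((0 + (-30 + 3)*(-⅛))²)³ = ((0 - 27*(-⅛))²)³ = ((0 + 27/8)²)³ = ((27/8)²)³ = (729/64)³ = 387420489/262144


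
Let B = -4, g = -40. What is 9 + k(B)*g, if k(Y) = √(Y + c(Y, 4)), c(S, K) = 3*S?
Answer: 9 - 160*I ≈ 9.0 - 160.0*I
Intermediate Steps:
k(Y) = 2*√Y (k(Y) = √(Y + 3*Y) = √(4*Y) = 2*√Y)
9 + k(B)*g = 9 + (2*√(-4))*(-40) = 9 + (2*(2*I))*(-40) = 9 + (4*I)*(-40) = 9 - 160*I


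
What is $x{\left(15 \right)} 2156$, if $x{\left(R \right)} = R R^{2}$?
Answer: $7276500$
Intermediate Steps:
$x{\left(R \right)} = R^{3}$
$x{\left(15 \right)} 2156 = 15^{3} \cdot 2156 = 3375 \cdot 2156 = 7276500$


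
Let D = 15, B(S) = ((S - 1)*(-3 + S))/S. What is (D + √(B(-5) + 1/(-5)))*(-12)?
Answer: -180 - 84*I*√5/5 ≈ -180.0 - 37.566*I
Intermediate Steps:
B(S) = (-1 + S)*(-3 + S)/S (B(S) = ((-1 + S)*(-3 + S))/S = (-1 + S)*(-3 + S)/S)
(D + √(B(-5) + 1/(-5)))*(-12) = (15 + √((-4 - 5 + 3/(-5)) + 1/(-5)))*(-12) = (15 + √((-4 - 5 + 3*(-⅕)) - ⅕))*(-12) = (15 + √((-4 - 5 - ⅗) - ⅕))*(-12) = (15 + √(-48/5 - ⅕))*(-12) = (15 + √(-49/5))*(-12) = (15 + 7*I*√5/5)*(-12) = -180 - 84*I*√5/5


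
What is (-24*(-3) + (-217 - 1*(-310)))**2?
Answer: 27225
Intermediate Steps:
(-24*(-3) + (-217 - 1*(-310)))**2 = (72 + (-217 + 310))**2 = (72 + 93)**2 = 165**2 = 27225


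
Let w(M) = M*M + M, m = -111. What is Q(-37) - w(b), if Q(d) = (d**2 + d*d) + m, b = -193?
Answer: -34429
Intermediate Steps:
Q(d) = -111 + 2*d**2 (Q(d) = (d**2 + d*d) - 111 = (d**2 + d**2) - 111 = 2*d**2 - 111 = -111 + 2*d**2)
w(M) = M + M**2 (w(M) = M**2 + M = M + M**2)
Q(-37) - w(b) = (-111 + 2*(-37)**2) - (-193)*(1 - 193) = (-111 + 2*1369) - (-193)*(-192) = (-111 + 2738) - 1*37056 = 2627 - 37056 = -34429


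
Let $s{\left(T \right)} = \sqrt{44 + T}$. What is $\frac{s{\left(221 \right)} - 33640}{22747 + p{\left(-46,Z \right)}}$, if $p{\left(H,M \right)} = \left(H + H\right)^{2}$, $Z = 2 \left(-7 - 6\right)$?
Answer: $- \frac{33640}{31211} + \frac{\sqrt{265}}{31211} \approx -1.0773$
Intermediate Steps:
$Z = -26$ ($Z = 2 \left(-13\right) = -26$)
$p{\left(H,M \right)} = 4 H^{2}$ ($p{\left(H,M \right)} = \left(2 H\right)^{2} = 4 H^{2}$)
$\frac{s{\left(221 \right)} - 33640}{22747 + p{\left(-46,Z \right)}} = \frac{\sqrt{44 + 221} - 33640}{22747 + 4 \left(-46\right)^{2}} = \frac{\sqrt{265} - 33640}{22747 + 4 \cdot 2116} = \frac{-33640 + \sqrt{265}}{22747 + 8464} = \frac{-33640 + \sqrt{265}}{31211} = \left(-33640 + \sqrt{265}\right) \frac{1}{31211} = - \frac{33640}{31211} + \frac{\sqrt{265}}{31211}$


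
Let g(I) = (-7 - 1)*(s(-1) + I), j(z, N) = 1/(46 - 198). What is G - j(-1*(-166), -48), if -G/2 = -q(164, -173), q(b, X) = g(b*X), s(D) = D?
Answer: 69003137/152 ≈ 4.5397e+5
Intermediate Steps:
j(z, N) = -1/152 (j(z, N) = 1/(-152) = -1/152)
g(I) = 8 - 8*I (g(I) = (-7 - 1)*(-1 + I) = -8*(-1 + I) = 8 - 8*I)
q(b, X) = 8 - 8*X*b (q(b, X) = 8 - 8*b*X = 8 - 8*X*b)
G = 453968 (G = -(-2)*(8 - 8*(-173)*164) = -(-2)*(8 + 226976) = -(-2)*226984 = -2*(-226984) = 453968)
G - j(-1*(-166), -48) = 453968 - 1*(-1/152) = 453968 + 1/152 = 69003137/152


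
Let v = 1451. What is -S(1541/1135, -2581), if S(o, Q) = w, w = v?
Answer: -1451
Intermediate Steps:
w = 1451
S(o, Q) = 1451
-S(1541/1135, -2581) = -1*1451 = -1451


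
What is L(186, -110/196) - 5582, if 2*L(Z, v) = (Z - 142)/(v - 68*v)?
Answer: -1869774/335 ≈ -5581.4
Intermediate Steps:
L(Z, v) = -(-142 + Z)/(134*v) (L(Z, v) = ((Z - 142)/(v - 68*v))/2 = ((-142 + Z)/((-67*v)))/2 = ((-142 + Z)*(-1/(67*v)))/2 = (-(-142 + Z)/(67*v))/2 = -(-142 + Z)/(134*v))
L(186, -110/196) - 5582 = (142 - 1*186)/(134*((-110/196))) - 5582 = (142 - 186)/(134*((-110*1/196))) - 5582 = (1/134)*(-44)/(-55/98) - 5582 = (1/134)*(-98/55)*(-44) - 5582 = 196/335 - 5582 = -1869774/335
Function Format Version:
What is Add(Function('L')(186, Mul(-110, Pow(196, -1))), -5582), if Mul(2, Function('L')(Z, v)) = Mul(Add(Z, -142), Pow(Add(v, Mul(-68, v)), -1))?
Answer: Rational(-1869774, 335) ≈ -5581.4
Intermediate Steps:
Function('L')(Z, v) = Mul(Rational(-1, 134), Pow(v, -1), Add(-142, Z)) (Function('L')(Z, v) = Mul(Rational(1, 2), Mul(Add(Z, -142), Pow(Add(v, Mul(-68, v)), -1))) = Mul(Rational(1, 2), Mul(Add(-142, Z), Pow(Mul(-67, v), -1))) = Mul(Rational(1, 2), Mul(Add(-142, Z), Mul(Rational(-1, 67), Pow(v, -1)))) = Mul(Rational(1, 2), Mul(Rational(-1, 67), Pow(v, -1), Add(-142, Z))) = Mul(Rational(-1, 134), Pow(v, -1), Add(-142, Z)))
Add(Function('L')(186, Mul(-110, Pow(196, -1))), -5582) = Add(Mul(Rational(1, 134), Pow(Mul(-110, Pow(196, -1)), -1), Add(142, Mul(-1, 186))), -5582) = Add(Mul(Rational(1, 134), Pow(Mul(-110, Rational(1, 196)), -1), Add(142, -186)), -5582) = Add(Mul(Rational(1, 134), Pow(Rational(-55, 98), -1), -44), -5582) = Add(Mul(Rational(1, 134), Rational(-98, 55), -44), -5582) = Add(Rational(196, 335), -5582) = Rational(-1869774, 335)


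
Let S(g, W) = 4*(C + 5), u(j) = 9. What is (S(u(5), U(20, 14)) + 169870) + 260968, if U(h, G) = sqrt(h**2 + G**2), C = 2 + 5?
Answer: 430886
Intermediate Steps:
C = 7
U(h, G) = sqrt(G**2 + h**2)
S(g, W) = 48 (S(g, W) = 4*(7 + 5) = 4*12 = 48)
(S(u(5), U(20, 14)) + 169870) + 260968 = (48 + 169870) + 260968 = 169918 + 260968 = 430886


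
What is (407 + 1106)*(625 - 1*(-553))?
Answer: 1782314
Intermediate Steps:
(407 + 1106)*(625 - 1*(-553)) = 1513*(625 + 553) = 1513*1178 = 1782314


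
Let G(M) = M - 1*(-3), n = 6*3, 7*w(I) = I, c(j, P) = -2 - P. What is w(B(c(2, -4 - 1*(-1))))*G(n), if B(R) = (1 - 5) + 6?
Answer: 6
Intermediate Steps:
B(R) = 2 (B(R) = -4 + 6 = 2)
w(I) = I/7
n = 18
G(M) = 3 + M (G(M) = M + 3 = 3 + M)
w(B(c(2, -4 - 1*(-1))))*G(n) = ((⅐)*2)*(3 + 18) = (2/7)*21 = 6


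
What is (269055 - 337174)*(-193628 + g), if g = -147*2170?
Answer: 34919025542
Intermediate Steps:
g = -318990
(269055 - 337174)*(-193628 + g) = (269055 - 337174)*(-193628 - 318990) = -68119*(-512618) = 34919025542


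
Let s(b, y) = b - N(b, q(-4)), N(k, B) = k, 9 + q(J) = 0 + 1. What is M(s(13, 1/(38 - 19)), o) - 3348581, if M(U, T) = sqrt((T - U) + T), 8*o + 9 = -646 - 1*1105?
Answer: -3348581 + 2*I*sqrt(110) ≈ -3.3486e+6 + 20.976*I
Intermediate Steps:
q(J) = -8 (q(J) = -9 + (0 + 1) = -9 + 1 = -8)
o = -220 (o = -9/8 + (-646 - 1*1105)/8 = -9/8 + (-646 - 1105)/8 = -9/8 + (1/8)*(-1751) = -9/8 - 1751/8 = -220)
s(b, y) = 0 (s(b, y) = b - b = 0)
M(U, T) = sqrt(-U + 2*T)
M(s(13, 1/(38 - 19)), o) - 3348581 = sqrt(-1*0 + 2*(-220)) - 3348581 = sqrt(0 - 440) - 3348581 = sqrt(-440) - 3348581 = 2*I*sqrt(110) - 3348581 = -3348581 + 2*I*sqrt(110)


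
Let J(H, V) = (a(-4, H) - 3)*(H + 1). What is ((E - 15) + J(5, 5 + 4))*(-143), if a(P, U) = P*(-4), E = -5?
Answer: -8294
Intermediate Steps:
a(P, U) = -4*P
J(H, V) = 13 + 13*H (J(H, V) = (-4*(-4) - 3)*(H + 1) = (16 - 3)*(1 + H) = 13*(1 + H) = 13 + 13*H)
((E - 15) + J(5, 5 + 4))*(-143) = ((-5 - 15) + (13 + 13*5))*(-143) = (-20 + (13 + 65))*(-143) = (-20 + 78)*(-143) = 58*(-143) = -8294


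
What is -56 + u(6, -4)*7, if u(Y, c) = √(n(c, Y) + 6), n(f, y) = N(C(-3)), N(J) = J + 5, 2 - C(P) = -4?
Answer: -56 + 7*√17 ≈ -27.138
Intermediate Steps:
C(P) = 6 (C(P) = 2 - 1*(-4) = 2 + 4 = 6)
N(J) = 5 + J
n(f, y) = 11 (n(f, y) = 5 + 6 = 11)
u(Y, c) = √17 (u(Y, c) = √(11 + 6) = √17)
-56 + u(6, -4)*7 = -56 + √17*7 = -56 + 7*√17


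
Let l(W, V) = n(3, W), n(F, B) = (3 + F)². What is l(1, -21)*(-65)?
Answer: -2340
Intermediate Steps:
l(W, V) = 36 (l(W, V) = (3 + 3)² = 6² = 36)
l(1, -21)*(-65) = 36*(-65) = -2340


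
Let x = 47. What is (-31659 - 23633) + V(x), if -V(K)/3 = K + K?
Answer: -55574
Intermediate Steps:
V(K) = -6*K (V(K) = -3*(K + K) = -6*K)
(-31659 - 23633) + V(x) = (-31659 - 23633) - 6*47 = -55292 - 282 = -55574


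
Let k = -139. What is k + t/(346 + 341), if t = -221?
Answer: -95714/687 ≈ -139.32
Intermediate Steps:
k + t/(346 + 341) = -139 - 221/(346 + 341) = -139 - 221/687 = -95714/687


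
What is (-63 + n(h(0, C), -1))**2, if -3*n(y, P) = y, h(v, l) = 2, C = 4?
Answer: 36481/9 ≈ 4053.4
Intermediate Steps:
n(y, P) = -y/3
(-63 + n(h(0, C), -1))**2 = (-63 - 1/3*2)**2 = (-63 - 2/3)**2 = (-191/3)**2 = 36481/9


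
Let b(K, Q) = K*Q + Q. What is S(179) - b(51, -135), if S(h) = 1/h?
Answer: 1256581/179 ≈ 7020.0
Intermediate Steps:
b(K, Q) = Q + K*Q
S(179) - b(51, -135) = 1/179 - (-135)*(1 + 51) = 1/179 - (-135)*52 = 1/179 - 1*(-7020) = 1/179 + 7020 = 1256581/179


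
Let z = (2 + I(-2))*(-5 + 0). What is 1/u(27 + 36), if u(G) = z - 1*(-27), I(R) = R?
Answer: 1/27 ≈ 0.037037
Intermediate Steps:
z = 0 (z = (2 - 2)*(-5 + 0) = 0*(-5) = 0)
u(G) = 27 (u(G) = 0 - 1*(-27) = 0 + 27 = 27)
1/u(27 + 36) = 1/27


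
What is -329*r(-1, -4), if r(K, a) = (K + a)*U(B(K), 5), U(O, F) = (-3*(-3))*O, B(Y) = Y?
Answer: -14805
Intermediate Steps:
U(O, F) = 9*O
r(K, a) = 9*K*(K + a) (r(K, a) = (K + a)*(9*K) = 9*K*(K + a))
-329*r(-1, -4) = -2961*(-1)*(-1 - 4) = -2961*(-1)*(-5) = -329*45 = -14805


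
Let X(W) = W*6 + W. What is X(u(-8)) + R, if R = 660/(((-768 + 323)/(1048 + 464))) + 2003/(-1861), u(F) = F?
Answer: -380879315/165629 ≈ -2299.6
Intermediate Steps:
X(W) = 7*W (X(W) = 6*W + W = 7*W)
R = -371604091/165629 (R = 660/((-445/1512)) + 2003*(-1/1861) = 660/((-445*1/1512)) - 2003/1861 = 660/(-445/1512) - 2003/1861 = 660*(-1512/445) - 2003/1861 = -199584/89 - 2003/1861 = -371604091/165629 ≈ -2243.6)
X(u(-8)) + R = 7*(-8) - 371604091/165629 = -56 - 371604091/165629 = -380879315/165629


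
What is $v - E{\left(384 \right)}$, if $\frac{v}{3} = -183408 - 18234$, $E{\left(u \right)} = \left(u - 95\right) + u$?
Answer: $-605599$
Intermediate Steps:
$E{\left(u \right)} = -95 + 2 u$ ($E{\left(u \right)} = \left(-95 + u\right) + u = -95 + 2 u$)
$v = -604926$ ($v = 3 \left(-183408 - 18234\right) = 3 \left(-201642\right) = -604926$)
$v - E{\left(384 \right)} = -604926 - \left(-95 + 2 \cdot 384\right) = -604926 - \left(-95 + 768\right) = -604926 - 673 = -605599$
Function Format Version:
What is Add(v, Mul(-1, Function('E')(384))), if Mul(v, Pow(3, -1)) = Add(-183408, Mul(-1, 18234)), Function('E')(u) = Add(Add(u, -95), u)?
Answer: -605599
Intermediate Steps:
Function('E')(u) = Add(-95, Mul(2, u)) (Function('E')(u) = Add(Add(-95, u), u) = Add(-95, Mul(2, u)))
v = -604926 (v = Mul(3, Add(-183408, Mul(-1, 18234))) = Mul(3, Add(-183408, -18234)) = Mul(3, -201642) = -604926)
Add(v, Mul(-1, Function('E')(384))) = Add(-604926, Mul(-1, Add(-95, Mul(2, 384)))) = Add(-604926, Mul(-1, Add(-95, 768))) = Add(-604926, Mul(-1, 673)) = Add(-604926, -673) = -605599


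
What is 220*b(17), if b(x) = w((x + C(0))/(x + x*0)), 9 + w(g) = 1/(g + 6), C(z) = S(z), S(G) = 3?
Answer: -118910/61 ≈ -1949.3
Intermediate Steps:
C(z) = 3
w(g) = -9 + 1/(6 + g) (w(g) = -9 + 1/(g + 6) = -9 + 1/(6 + g))
b(x) = (-53 - 9*(3 + x)/x)/(6 + (3 + x)/x) (b(x) = (-53 - 9*(x + 3)/(x + x*0))/(6 + (x + 3)/(x + x*0)) = (-53 - 9*(3 + x)/(x + 0))/(6 + (3 + x)/(x + 0)) = (-53 - 9*(3 + x)/x)/(6 + (3 + x)/x))
220*b(17) = 220*((-27 - 62*17)/(3 + 7*17)) = 220*((-27 - 1054)/(3 + 119)) = 220*(-1081/122) = -118910/61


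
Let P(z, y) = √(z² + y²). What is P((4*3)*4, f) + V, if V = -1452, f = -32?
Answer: -1452 + 16*√13 ≈ -1394.3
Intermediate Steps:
P(z, y) = √(y² + z²)
P((4*3)*4, f) + V = √((-32)² + ((4*3)*4)²) - 1452 = √(1024 + (12*4)²) - 1452 = √(1024 + 48²) - 1452 = √(1024 + 2304) - 1452 = √3328 - 1452 = 16*√13 - 1452 = -1452 + 16*√13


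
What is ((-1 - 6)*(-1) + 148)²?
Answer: 24025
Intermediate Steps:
((-1 - 6)*(-1) + 148)² = (-7*(-1) + 148)² = (7 + 148)² = 155² = 24025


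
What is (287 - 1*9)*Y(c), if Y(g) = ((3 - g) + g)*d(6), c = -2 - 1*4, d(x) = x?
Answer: 5004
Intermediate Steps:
c = -6 (c = -2 - 4 = -6)
Y(g) = 18 (Y(g) = ((3 - g) + g)*6 = 3*6 = 18)
(287 - 1*9)*Y(c) = (287 - 1*9)*18 = (287 - 9)*18 = 278*18 = 5004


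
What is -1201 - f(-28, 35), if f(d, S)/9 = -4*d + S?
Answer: -2524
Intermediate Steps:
f(d, S) = -36*d + 9*S (f(d, S) = 9*(-4*d + S) = 9*(S - 4*d) = -36*d + 9*S)
-1201 - f(-28, 35) = -1201 - (-36*(-28) + 9*35) = -1201 - (1008 + 315) = -1201 - 1*1323 = -1201 - 1323 = -2524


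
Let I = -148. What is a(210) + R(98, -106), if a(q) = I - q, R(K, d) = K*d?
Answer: -10746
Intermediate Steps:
a(q) = -148 - q
a(210) + R(98, -106) = (-148 - 1*210) + 98*(-106) = (-148 - 210) - 10388 = -358 - 10388 = -10746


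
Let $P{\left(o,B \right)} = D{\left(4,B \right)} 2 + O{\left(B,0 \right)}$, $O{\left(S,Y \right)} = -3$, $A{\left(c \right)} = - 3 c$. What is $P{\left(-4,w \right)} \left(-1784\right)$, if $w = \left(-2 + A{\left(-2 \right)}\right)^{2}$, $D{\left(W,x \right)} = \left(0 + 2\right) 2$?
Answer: $-8920$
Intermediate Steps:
$D{\left(W,x \right)} = 4$ ($D{\left(W,x \right)} = 2 \cdot 2 = 4$)
$w = 16$ ($w = \left(-2 - -6\right)^{2} = \left(-2 + 6\right)^{2} = 4^{2} = 16$)
$P{\left(o,B \right)} = 5$ ($P{\left(o,B \right)} = 4 \cdot 2 - 3 = 8 - 3 = 5$)
$P{\left(-4,w \right)} \left(-1784\right) = 5 \left(-1784\right) = -8920$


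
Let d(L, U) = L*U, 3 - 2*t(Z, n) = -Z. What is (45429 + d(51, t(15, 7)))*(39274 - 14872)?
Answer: 1119758976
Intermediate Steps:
t(Z, n) = 3/2 + Z/2 (t(Z, n) = 3/2 - (-1)*Z/2 = 3/2 + Z/2)
(45429 + d(51, t(15, 7)))*(39274 - 14872) = (45429 + 51*(3/2 + (1/2)*15))*(39274 - 14872) = (45429 + 51*(3/2 + 15/2))*24402 = (45429 + 51*9)*24402 = (45429 + 459)*24402 = 45888*24402 = 1119758976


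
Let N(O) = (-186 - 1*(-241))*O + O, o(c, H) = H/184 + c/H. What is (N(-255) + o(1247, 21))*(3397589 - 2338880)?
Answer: -19391324983993/1288 ≈ -1.5055e+10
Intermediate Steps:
o(c, H) = H/184 + c/H (o(c, H) = H*(1/184) + c/H = H/184 + c/H)
N(O) = 56*O (N(O) = (-186 + 241)*O + O = 55*O + O = 56*O)
(N(-255) + o(1247, 21))*(3397589 - 2338880) = (56*(-255) + ((1/184)*21 + 1247/21))*(3397589 - 2338880) = (-14280 + (21/184 + 1247*(1/21)))*1058709 = (-14280 + (21/184 + 1247/21))*1058709 = (-14280 + 229889/3864)*1058709 = -54948031/3864*1058709 = -19391324983993/1288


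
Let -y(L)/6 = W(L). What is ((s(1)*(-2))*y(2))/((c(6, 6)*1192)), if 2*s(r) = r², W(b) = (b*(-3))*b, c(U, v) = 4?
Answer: -9/596 ≈ -0.015101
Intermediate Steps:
W(b) = -3*b² (W(b) = (-3*b)*b = -3*b²)
y(L) = 18*L² (y(L) = -(-18)*L² = 18*L²)
s(r) = r²/2
((s(1)*(-2))*y(2))/((c(6, 6)*1192)) = ((((½)*1²)*(-2))*(18*2²))/((4*1192)) = ((((½)*1)*(-2))*(18*4))/4768 = (((½)*(-2))*72)*(1/4768) = -1*72*(1/4768) = -72*1/4768 = -9/596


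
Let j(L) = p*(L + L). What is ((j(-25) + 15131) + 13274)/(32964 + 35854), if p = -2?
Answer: 28505/68818 ≈ 0.41421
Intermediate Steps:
j(L) = -4*L (j(L) = -2*(L + L) = -4*L)
((j(-25) + 15131) + 13274)/(32964 + 35854) = ((-4*(-25) + 15131) + 13274)/(32964 + 35854) = ((100 + 15131) + 13274)/68818 = (15231 + 13274)*(1/68818) = 28505*(1/68818) = 28505/68818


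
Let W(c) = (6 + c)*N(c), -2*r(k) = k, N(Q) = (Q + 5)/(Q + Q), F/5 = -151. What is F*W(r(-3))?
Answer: -49075/4 ≈ -12269.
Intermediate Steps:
F = -755 (F = 5*(-151) = -755)
N(Q) = (5 + Q)/(2*Q) (N(Q) = (5 + Q)/((2*Q)) = (5 + Q)*(1/(2*Q)) = (5 + Q)/(2*Q))
r(k) = -k/2
W(c) = (5 + c)*(6 + c)/(2*c) (W(c) = (6 + c)*((5 + c)/(2*c)) = (5 + c)*(6 + c)/(2*c))
F*W(r(-3)) = -755*(5 - ½*(-3))*(6 - ½*(-3))/(2*((-½*(-3)))) = -755*(5 + 3/2)*(6 + 3/2)/(2*3/2) = -755*2*13*15/(2*3*2*2) = -755*65/4 = -49075/4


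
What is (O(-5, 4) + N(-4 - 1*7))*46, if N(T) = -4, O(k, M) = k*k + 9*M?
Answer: 2622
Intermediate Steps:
O(k, M) = k² + 9*M
(O(-5, 4) + N(-4 - 1*7))*46 = (((-5)² + 9*4) - 4)*46 = ((25 + 36) - 4)*46 = (61 - 4)*46 = 57*46 = 2622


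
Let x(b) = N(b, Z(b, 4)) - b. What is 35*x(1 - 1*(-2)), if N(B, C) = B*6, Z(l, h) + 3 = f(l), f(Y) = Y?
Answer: 525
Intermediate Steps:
Z(l, h) = -3 + l
N(B, C) = 6*B
x(b) = 5*b (x(b) = 6*b - b = 5*b)
35*x(1 - 1*(-2)) = 35*(5*(1 - 1*(-2))) = 35*(5*(1 + 2)) = 35*(5*3) = 35*15 = 525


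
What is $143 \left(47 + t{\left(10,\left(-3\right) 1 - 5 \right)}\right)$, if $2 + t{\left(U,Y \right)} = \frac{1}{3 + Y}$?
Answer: $\frac{32032}{5} \approx 6406.4$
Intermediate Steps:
$t{\left(U,Y \right)} = -2 + \frac{1}{3 + Y}$
$143 \left(47 + t{\left(10,\left(-3\right) 1 - 5 \right)}\right) = 143 \left(47 + \frac{-5 - 2 \left(\left(-3\right) 1 - 5\right)}{3 - 8}\right) = 143 \left(47 + \frac{-5 - 2 \left(-3 - 5\right)}{3 - 8}\right) = 143 \left(47 + \frac{-5 - -16}{3 - 8}\right) = 143 \left(47 + \frac{-5 + 16}{-5}\right) = 143 \left(47 - \frac{11}{5}\right) = 143 \cdot \frac{224}{5} = \frac{32032}{5}$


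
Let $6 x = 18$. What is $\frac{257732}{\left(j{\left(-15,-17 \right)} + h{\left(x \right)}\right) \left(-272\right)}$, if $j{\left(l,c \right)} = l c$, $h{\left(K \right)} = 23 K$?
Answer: $- \frac{64433}{22032} \approx -2.9245$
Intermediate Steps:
$x = 3$ ($x = \frac{1}{6} \cdot 18 = 3$)
$j{\left(l,c \right)} = c l$
$\frac{257732}{\left(j{\left(-15,-17 \right)} + h{\left(x \right)}\right) \left(-272\right)} = \frac{257732}{\left(\left(-17\right) \left(-15\right) + 23 \cdot 3\right) \left(-272\right)} = \frac{257732}{\left(255 + 69\right) \left(-272\right)} = \frac{257732}{324 \left(-272\right)} = \frac{257732}{-88128} = 257732 \left(- \frac{1}{88128}\right) = - \frac{64433}{22032}$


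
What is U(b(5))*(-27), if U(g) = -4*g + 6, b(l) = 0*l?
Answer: -162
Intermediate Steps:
b(l) = 0
U(g) = 6 - 4*g
U(b(5))*(-27) = (6 - 4*0)*(-27) = (6 + 0)*(-27) = 6*(-27) = -162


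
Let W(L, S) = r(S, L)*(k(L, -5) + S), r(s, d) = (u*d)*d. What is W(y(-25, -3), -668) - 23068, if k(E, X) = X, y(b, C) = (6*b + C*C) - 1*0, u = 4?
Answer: -53542720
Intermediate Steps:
y(b, C) = C² + 6*b (y(b, C) = (6*b + C²) + 0 = (C² + 6*b) + 0 = C² + 6*b)
r(s, d) = 4*d² (r(s, d) = (4*d)*d = 4*d²)
W(L, S) = 4*L²*(-5 + S) (W(L, S) = (4*L²)*(-5 + S) = 4*L²*(-5 + S))
W(y(-25, -3), -668) - 23068 = 4*((-3)² + 6*(-25))²*(-5 - 668) - 23068 = 4*(9 - 150)²*(-673) - 23068 = 4*(-141)²*(-673) - 23068 = 4*19881*(-673) - 23068 = -53519652 - 23068 = -53542720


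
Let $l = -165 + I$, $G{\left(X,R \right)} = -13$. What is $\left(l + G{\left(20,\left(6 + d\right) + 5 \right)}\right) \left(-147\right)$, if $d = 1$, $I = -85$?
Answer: $38661$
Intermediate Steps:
$l = -250$ ($l = -165 - 85 = -250$)
$\left(l + G{\left(20,\left(6 + d\right) + 5 \right)}\right) \left(-147\right) = \left(-250 - 13\right) \left(-147\right) = \left(-263\right) \left(-147\right) = 38661$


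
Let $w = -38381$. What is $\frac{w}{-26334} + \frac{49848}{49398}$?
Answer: $\frac{76396235}{30972546} \approx 2.4666$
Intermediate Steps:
$\frac{w}{-26334} + \frac{49848}{49398} = - \frac{38381}{-26334} + \frac{49848}{49398} = \left(-38381\right) \left(- \frac{1}{26334}\right) + 49848 \cdot \frac{1}{49398} = \frac{5483}{3762} + \frac{8308}{8233} = \frac{76396235}{30972546}$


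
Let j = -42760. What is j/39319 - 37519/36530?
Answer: -3037232361/1436323070 ≈ -2.1146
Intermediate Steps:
j/39319 - 37519/36530 = -42760/39319 - 37519/36530 = -3037232361/1436323070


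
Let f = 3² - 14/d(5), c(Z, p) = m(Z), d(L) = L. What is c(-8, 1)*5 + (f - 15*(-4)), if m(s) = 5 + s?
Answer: 256/5 ≈ 51.200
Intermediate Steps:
c(Z, p) = 5 + Z
f = 31/5 (f = 3² - 14/5 = 9 - 14/5 = 31/5 ≈ 6.2000)
c(-8, 1)*5 + (f - 15*(-4)) = (5 - 8)*5 + (31/5 - 15*(-4)) = -3*5 + (31/5 + 60) = -15 + 331/5 = 256/5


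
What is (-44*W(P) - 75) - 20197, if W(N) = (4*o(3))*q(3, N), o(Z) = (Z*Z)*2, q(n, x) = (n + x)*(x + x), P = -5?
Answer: -83632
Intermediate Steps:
q(n, x) = 2*x*(n + x) (q(n, x) = (n + x)*(2*x) = 2*x*(n + x))
o(Z) = 2*Z² (o(Z) = Z²*2 = 2*Z²)
W(N) = 144*N*(3 + N) (W(N) = (4*(2*3²))*(2*N*(3 + N)) = (4*(2*9))*(2*N*(3 + N)) = (4*18)*(2*N*(3 + N)) = 72*(2*N*(3 + N)) = 144*N*(3 + N))
(-44*W(P) - 75) - 20197 = (-6336*(-5)*(3 - 5) - 75) - 20197 = (-6336*(-5)*(-2) - 75) - 20197 = (-44*1440 - 75) - 20197 = (-63360 - 75) - 20197 = -63435 - 20197 = -83632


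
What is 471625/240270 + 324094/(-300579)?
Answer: 1419789011/1604891474 ≈ 0.88466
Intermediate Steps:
471625/240270 + 324094/(-300579) = 471625*(1/240270) + 324094*(-1/300579) = 94325/48054 - 324094/300579 = 1419789011/1604891474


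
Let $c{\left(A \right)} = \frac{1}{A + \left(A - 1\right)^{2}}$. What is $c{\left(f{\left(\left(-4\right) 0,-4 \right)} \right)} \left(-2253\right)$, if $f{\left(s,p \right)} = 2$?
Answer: $-751$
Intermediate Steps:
$c{\left(A \right)} = \frac{1}{A + \left(-1 + A\right)^{2}}$
$c{\left(f{\left(\left(-4\right) 0,-4 \right)} \right)} \left(-2253\right) = \frac{1}{2 + \left(-1 + 2\right)^{2}} \left(-2253\right) = \frac{1}{2 + 1^{2}} \left(-2253\right) = \frac{1}{2 + 1} \left(-2253\right) = \frac{1}{3} \left(-2253\right) = -751$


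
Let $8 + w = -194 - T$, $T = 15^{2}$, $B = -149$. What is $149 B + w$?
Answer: $-22628$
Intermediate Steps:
$T = 225$
$w = -427$ ($w = -8 - 419 = -427$)
$149 B + w = 149 \left(-149\right) - 427 = -22201 - 427 = -22628$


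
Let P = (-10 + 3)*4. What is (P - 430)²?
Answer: 209764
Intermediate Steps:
P = -28 (P = -7*4 = -28)
(P - 430)² = (-28 - 430)² = (-458)² = 209764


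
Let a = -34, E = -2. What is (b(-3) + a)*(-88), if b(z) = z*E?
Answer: 2464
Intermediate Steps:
b(z) = -2*z (b(z) = z*(-2) = -2*z)
(b(-3) + a)*(-88) = (-2*(-3) - 34)*(-88) = (6 - 34)*(-88) = -28*(-88) = 2464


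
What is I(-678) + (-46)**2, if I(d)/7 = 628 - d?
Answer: 11258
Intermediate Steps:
I(d) = 4396 - 7*d (I(d) = 7*(628 - d) = 4396 - 7*d)
I(-678) + (-46)**2 = (4396 - 7*(-678)) + (-46)**2 = (4396 + 4746) + 2116 = 9142 + 2116 = 11258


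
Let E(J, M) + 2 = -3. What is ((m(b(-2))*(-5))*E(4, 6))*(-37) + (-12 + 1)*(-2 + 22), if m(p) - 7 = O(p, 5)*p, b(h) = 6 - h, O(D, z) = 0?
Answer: -6695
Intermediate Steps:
E(J, M) = -5 (E(J, M) = -2 - 3 = -5)
m(p) = 7 (m(p) = 7 + 0*p = 7 + 0 = 7)
((m(b(-2))*(-5))*E(4, 6))*(-37) + (-12 + 1)*(-2 + 22) = ((7*(-5))*(-5))*(-37) + (-12 + 1)*(-2 + 22) = -35*(-5)*(-37) - 11*20 = 175*(-37) - 220 = -6475 - 220 = -6695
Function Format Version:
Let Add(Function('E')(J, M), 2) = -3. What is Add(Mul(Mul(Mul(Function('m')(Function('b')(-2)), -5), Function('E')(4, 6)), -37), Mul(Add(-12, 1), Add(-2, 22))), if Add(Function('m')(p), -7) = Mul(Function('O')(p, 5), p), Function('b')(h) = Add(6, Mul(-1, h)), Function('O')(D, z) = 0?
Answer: -6695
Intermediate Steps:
Function('E')(J, M) = -5 (Function('E')(J, M) = Add(-2, -3) = -5)
Function('m')(p) = 7 (Function('m')(p) = Add(7, Mul(0, p)) = Add(7, 0) = 7)
Add(Mul(Mul(Mul(Function('m')(Function('b')(-2)), -5), Function('E')(4, 6)), -37), Mul(Add(-12, 1), Add(-2, 22))) = Add(Mul(Mul(Mul(7, -5), -5), -37), Mul(Add(-12, 1), Add(-2, 22))) = Add(Mul(Mul(-35, -5), -37), Mul(-11, 20)) = Add(Mul(175, -37), -220) = Add(-6475, -220) = -6695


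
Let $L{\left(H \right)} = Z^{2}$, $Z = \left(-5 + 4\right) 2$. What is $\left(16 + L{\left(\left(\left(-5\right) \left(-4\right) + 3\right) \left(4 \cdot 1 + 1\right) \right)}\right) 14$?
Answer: $280$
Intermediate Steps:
$Z = -2$ ($Z = \left(-1\right) 2 = -2$)
$L{\left(H \right)} = 4$ ($L{\left(H \right)} = \left(-2\right)^{2} = 4$)
$\left(16 + L{\left(\left(\left(-5\right) \left(-4\right) + 3\right) \left(4 \cdot 1 + 1\right) \right)}\right) 14 = \left(16 + 4\right) 14 = 20 \cdot 14 = 280$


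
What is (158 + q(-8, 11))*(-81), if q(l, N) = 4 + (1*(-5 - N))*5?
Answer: -6642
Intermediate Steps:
q(l, N) = -21 - 5*N (q(l, N) = 4 + (-5 - N)*5 = 4 + (-25 - 5*N) = -21 - 5*N)
(158 + q(-8, 11))*(-81) = (158 + (-21 - 5*11))*(-81) = (158 + (-21 - 55))*(-81) = (158 - 76)*(-81) = 82*(-81) = -6642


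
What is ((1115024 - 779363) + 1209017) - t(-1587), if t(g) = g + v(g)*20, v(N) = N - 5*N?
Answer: 1419305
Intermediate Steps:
v(N) = -4*N
t(g) = -79*g (t(g) = g - 4*g*20 = g - 80*g = -79*g)
((1115024 - 779363) + 1209017) - t(-1587) = ((1115024 - 779363) + 1209017) - (-79)*(-1587) = (335661 + 1209017) - 1*125373 = 1544678 - 125373 = 1419305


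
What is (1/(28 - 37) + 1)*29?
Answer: 232/9 ≈ 25.778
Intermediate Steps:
(1/(28 - 37) + 1)*29 = (1/(-9) + 1)*29 = (-⅑ + 1)*29 = (8/9)*29 = 232/9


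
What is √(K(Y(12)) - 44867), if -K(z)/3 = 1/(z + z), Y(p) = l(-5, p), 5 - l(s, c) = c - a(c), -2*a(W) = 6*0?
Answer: I*√8793890/14 ≈ 211.82*I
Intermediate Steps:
a(W) = 0 (a(W) = -3*0 = -½*0 = 0)
l(s, c) = 5 - c (l(s, c) = 5 - (c - 1*0) = 5 - (c + 0) = 5 - c)
Y(p) = 5 - p
K(z) = -3/(2*z) (K(z) = -3/(z + z) = -3*1/(2*z) = -3/(2*z))
√(K(Y(12)) - 44867) = √(-3/(2*(5 - 1*12)) - 44867) = √(-3/(2*(5 - 12)) - 44867) = √(-3/2/(-7) - 44867) = √(-3/2*(-⅐) - 44867) = √(3/14 - 44867) = √(-628135/14) = I*√8793890/14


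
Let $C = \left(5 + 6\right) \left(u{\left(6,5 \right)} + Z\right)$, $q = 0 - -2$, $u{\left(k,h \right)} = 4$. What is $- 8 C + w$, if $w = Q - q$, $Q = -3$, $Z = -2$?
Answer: $-181$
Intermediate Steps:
$q = 2$ ($q = 0 + 2 = 2$)
$C = 22$ ($C = \left(5 + 6\right) \left(4 - 2\right) = 11 \cdot 2 = 22$)
$w = -5$ ($w = -3 - 2 = -5$)
$- 8 C + w = \left(-8\right) 22 - 5 = -176 - 5 = -181$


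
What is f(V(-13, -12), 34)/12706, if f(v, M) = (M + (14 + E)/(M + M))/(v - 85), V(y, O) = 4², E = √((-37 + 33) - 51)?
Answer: -1163/29808276 - I*√55/59616552 ≈ -3.9016e-5 - 1.244e-7*I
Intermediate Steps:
E = I*√55 (E = √(-4 - 51) = √(-55) = I*√55 ≈ 7.4162*I)
V(y, O) = 16
f(v, M) = (M + (14 + I*√55)/(2*M))/(-85 + v) (f(v, M) = (M + (14 + I*√55)/(M + M))/(v - 85) = (M + (14 + I*√55)/((2*M)))/(-85 + v) = (M + (14 + I*√55)*(1/(2*M)))/(-85 + v) = (M + (14 + I*√55)/(2*M))/(-85 + v))
f(V(-13, -12), 34)/12706 = ((7 + 34² + I*√55/2)/(34*(-85 + 16)))/12706 = ((1/34)*(7 + 1156 + I*√55/2)/(-69))*(1/12706) = ((1/34)*(-1/69)*(1163 + I*√55/2))*(1/12706) = (-1163/2346 - I*√55/4692)*(1/12706) = -1163/29808276 - I*√55/59616552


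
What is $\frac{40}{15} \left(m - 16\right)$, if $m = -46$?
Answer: $- \frac{496}{3} \approx -165.33$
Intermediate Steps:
$\frac{40}{15} \left(m - 16\right) = \frac{40}{15} \left(-46 - 16\right) = 40 \cdot \frac{1}{15} \left(-62\right) = \frac{8}{3} \left(-62\right) = - \frac{496}{3}$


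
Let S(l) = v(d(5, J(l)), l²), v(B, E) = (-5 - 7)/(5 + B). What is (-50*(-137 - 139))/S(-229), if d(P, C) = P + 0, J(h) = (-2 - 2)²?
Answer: -11500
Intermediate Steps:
J(h) = 16 (J(h) = (-4)² = 16)
d(P, C) = P
v(B, E) = -12/(5 + B)
S(l) = -6/5 (S(l) = -12/(5 + 5) = -12/10 = -12*⅒ = -6/5)
(-50*(-137 - 139))/S(-229) = (-50*(-137 - 139))/(-6/5) = -50*(-276)*(-⅚) = 13800*(-⅚) = -11500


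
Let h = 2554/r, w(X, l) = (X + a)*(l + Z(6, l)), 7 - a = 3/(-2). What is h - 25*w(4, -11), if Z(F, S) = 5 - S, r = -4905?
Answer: -15333233/9810 ≈ -1563.0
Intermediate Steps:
a = 17/2 (a = 7 - 3/(-2) = 7 - (-1)*3/2 = 7 - 1*(-3/2) = 7 + 3/2 = 17/2 ≈ 8.5000)
w(X, l) = 85/2 + 5*X (w(X, l) = (X + 17/2)*(l + (5 - l)) = (17/2 + X)*5 = 85/2 + 5*X)
h = -2554/4905 (h = 2554/(-4905) = 2554*(-1/4905) = -2554/4905 ≈ -0.52069)
h - 25*w(4, -11) = -2554/4905 - 25*(85/2 + 5*4) = -2554/4905 - 25*(85/2 + 20) = -2554/4905 - 25*125/2 = -2554/4905 - 1*3125/2 = -2554/4905 - 3125/2 = -15333233/9810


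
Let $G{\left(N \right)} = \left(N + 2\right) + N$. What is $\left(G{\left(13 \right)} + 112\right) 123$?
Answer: $17220$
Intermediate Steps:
$G{\left(N \right)} = 2 + 2 N$ ($G{\left(N \right)} = \left(2 + N\right) + N = 2 + 2 N$)
$\left(G{\left(13 \right)} + 112\right) 123 = \left(\left(2 + 2 \cdot 13\right) + 112\right) 123 = \left(\left(2 + 26\right) + 112\right) 123 = \left(28 + 112\right) 123 = 140 \cdot 123 = 17220$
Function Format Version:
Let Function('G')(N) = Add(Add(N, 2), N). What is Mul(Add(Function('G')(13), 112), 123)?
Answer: 17220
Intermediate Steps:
Function('G')(N) = Add(2, Mul(2, N)) (Function('G')(N) = Add(Add(2, N), N) = Add(2, Mul(2, N)))
Mul(Add(Function('G')(13), 112), 123) = Mul(Add(Add(2, Mul(2, 13)), 112), 123) = Mul(Add(Add(2, 26), 112), 123) = Mul(Add(28, 112), 123) = Mul(140, 123) = 17220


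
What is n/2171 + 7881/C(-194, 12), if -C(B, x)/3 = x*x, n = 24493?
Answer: -2176225/312624 ≈ -6.9612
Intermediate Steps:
C(B, x) = -3*x**2 (C(B, x) = -3*x*x = -3*x**2)
n/2171 + 7881/C(-194, 12) = 24493/2171 + 7881/((-3*12**2)) = 24493*(1/2171) + 7881/((-3*144)) = 24493/2171 + 7881/(-432) = 24493/2171 + 7881*(-1/432) = 24493/2171 - 2627/144 = -2176225/312624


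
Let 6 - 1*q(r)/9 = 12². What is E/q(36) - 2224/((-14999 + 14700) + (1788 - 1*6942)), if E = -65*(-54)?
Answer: -303293/125419 ≈ -2.4182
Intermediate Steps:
E = 3510
q(r) = -1242 (q(r) = 54 - 9*12² = 54 - 9*144 = 54 - 1296 = -1242)
E/q(36) - 2224/((-14999 + 14700) + (1788 - 1*6942)) = 3510/(-1242) - 2224/((-14999 + 14700) + (1788 - 1*6942)) = 3510*(-1/1242) - 2224/(-299 + (1788 - 6942)) = -65/23 - 2224/(-299 - 5154) = -65/23 - 2224/(-5453) = -65/23 - 2224*(-1/5453) = -65/23 + 2224/5453 = -303293/125419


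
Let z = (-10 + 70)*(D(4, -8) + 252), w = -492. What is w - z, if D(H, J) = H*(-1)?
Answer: -15372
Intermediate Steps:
D(H, J) = -H
z = 14880 (z = (-10 + 70)*(-1*4 + 252) = 60*(-4 + 252) = 60*248 = 14880)
w - z = -492 - 1*14880 = -492 - 14880 = -15372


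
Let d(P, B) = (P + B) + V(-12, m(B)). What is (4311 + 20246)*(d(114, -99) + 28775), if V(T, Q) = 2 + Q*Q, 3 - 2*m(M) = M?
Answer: 770917901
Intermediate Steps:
m(M) = 3/2 - M/2
V(T, Q) = 2 + Q²
d(P, B) = 2 + B + P + (3/2 - B/2)² (d(P, B) = (P + B) + (2 + (3/2 - B/2)²) = (B + P) + (2 + (3/2 - B/2)²) = 2 + B + P + (3/2 - B/2)²)
(4311 + 20246)*(d(114, -99) + 28775) = (4311 + 20246)*((2 - 99 + 114 + (-3 - 99)²/4) + 28775) = 24557*((2 - 99 + 114 + (¼)*(-102)²) + 28775) = 24557*((2 - 99 + 114 + (¼)*10404) + 28775) = 24557*((2 - 99 + 114 + 2601) + 28775) = 24557*(2618 + 28775) = 24557*31393 = 770917901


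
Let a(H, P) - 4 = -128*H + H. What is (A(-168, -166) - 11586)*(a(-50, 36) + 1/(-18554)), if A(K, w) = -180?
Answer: -693559312545/9277 ≈ -7.4761e+7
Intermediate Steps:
a(H, P) = 4 - 127*H (a(H, P) = 4 + (-128*H + H) = 4 - 127*H)
(A(-168, -166) - 11586)*(a(-50, 36) + 1/(-18554)) = (-180 - 11586)*((4 - 127*(-50)) + 1/(-18554)) = -11766*((4 + 6350) - 1/18554) = -11766*(6354 - 1/18554) = -11766*117892115/18554 = -693559312545/9277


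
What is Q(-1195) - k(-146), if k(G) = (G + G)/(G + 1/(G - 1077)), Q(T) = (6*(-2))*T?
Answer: 2560178944/178559 ≈ 14338.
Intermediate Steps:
Q(T) = -12*T
k(G) = 2*G/(G + 1/(-1077 + G)) (k(G) = (2*G)/(G + 1/(-1077 + G)) = 2*G/(G + 1/(-1077 + G)))
Q(-1195) - k(-146) = -12*(-1195) - 2*(-146)*(-1077 - 146)/(1 + (-146)² - 1077*(-146)) = 14340 - 2*(-146)*(-1223)/(1 + 21316 + 157242) = 14340 - 2*(-146)*(-1223)/178559 = 14340 - 1*357116/178559 = 14340 - 357116/178559 = 2560178944/178559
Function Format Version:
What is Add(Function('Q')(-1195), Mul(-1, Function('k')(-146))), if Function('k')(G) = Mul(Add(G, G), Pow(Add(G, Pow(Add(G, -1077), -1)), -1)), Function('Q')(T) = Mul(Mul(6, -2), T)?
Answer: Rational(2560178944, 178559) ≈ 14338.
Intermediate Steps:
Function('Q')(T) = Mul(-12, T)
Function('k')(G) = Mul(2, G, Pow(Add(G, Pow(Add(-1077, G), -1)), -1)) (Function('k')(G) = Mul(Mul(2, G), Pow(Add(G, Pow(Add(-1077, G), -1)), -1)) = Mul(2, G, Pow(Add(G, Pow(Add(-1077, G), -1)), -1)))
Add(Function('Q')(-1195), Mul(-1, Function('k')(-146))) = Add(Mul(-12, -1195), Mul(-1, Mul(2, -146, Pow(Add(1, Pow(-146, 2), Mul(-1077, -146)), -1), Add(-1077, -146)))) = Add(14340, Mul(-1, Mul(2, -146, Pow(Add(1, 21316, 157242), -1), -1223))) = Add(14340, Mul(-1, Mul(2, -146, Pow(178559, -1), -1223))) = Add(14340, Mul(-1, Mul(2, -146, Rational(1, 178559), -1223))) = Add(14340, Mul(-1, Rational(357116, 178559))) = Add(14340, Rational(-357116, 178559)) = Rational(2560178944, 178559)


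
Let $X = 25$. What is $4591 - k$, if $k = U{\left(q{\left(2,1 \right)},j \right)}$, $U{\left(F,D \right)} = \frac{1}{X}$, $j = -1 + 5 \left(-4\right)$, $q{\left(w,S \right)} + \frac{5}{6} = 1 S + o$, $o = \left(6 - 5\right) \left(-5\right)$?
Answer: $\frac{114774}{25} \approx 4591.0$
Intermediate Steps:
$o = -5$ ($o = 1 \left(-5\right) = -5$)
$q{\left(w,S \right)} = - \frac{35}{6} + S$ ($q{\left(w,S \right)} = - \frac{5}{6} + \left(1 S - 5\right) = - \frac{5}{6} + \left(S - 5\right) = - \frac{5}{6} + \left(-5 + S\right) = - \frac{35}{6} + S$)
$j = -21$ ($j = -1 - 20 = -21$)
$U{\left(F,D \right)} = \frac{1}{25}$
$k = \frac{1}{25} \approx 0.04$
$4591 - k = 4591 - \frac{1}{25} = \frac{114774}{25}$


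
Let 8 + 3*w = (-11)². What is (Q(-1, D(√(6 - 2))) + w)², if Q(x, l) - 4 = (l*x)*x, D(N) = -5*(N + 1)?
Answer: 6400/9 ≈ 711.11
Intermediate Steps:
D(N) = -5 - 5*N (D(N) = -5*(1 + N) = -5 - 5*N)
Q(x, l) = 4 + l*x² (Q(x, l) = 4 + (l*x)*x = 4 + l*x²)
w = 113/3 (w = -8/3 + (⅓)*(-11)² = -8/3 + (⅓)*121 = -8/3 + 121/3 = 113/3 ≈ 37.667)
(Q(-1, D(√(6 - 2))) + w)² = ((4 + (-5 - 5*√(6 - 2))*(-1)²) + 113/3)² = ((4 + (-5 - 5*√4)*1) + 113/3)² = ((4 + (-5 - 5*2)*1) + 113/3)² = ((4 + (-5 - 10)*1) + 113/3)² = ((4 - 15*1) + 113/3)² = ((4 - 15) + 113/3)² = (-11 + 113/3)² = (80/3)² = 6400/9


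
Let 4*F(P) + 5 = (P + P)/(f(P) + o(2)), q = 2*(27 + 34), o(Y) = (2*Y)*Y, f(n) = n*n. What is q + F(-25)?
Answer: 305689/2532 ≈ 120.73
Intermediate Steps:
f(n) = n**2
o(Y) = 2*Y**2
q = 122 (q = 2*61 = 122)
F(P) = -5/4 + P/(2*(8 + P**2)) (F(P) = -5/4 + ((P + P)/(P**2 + 2*2**2))/4 = -5/4 + ((2*P)/(P**2 + 2*4))/4 = -5/4 + ((2*P)/(P**2 + 8))/4 = -5/4 + ((2*P)/(8 + P**2))/4 = -5/4 + (2*P/(8 + P**2))/4 = -5/4 + P/(2*(8 + P**2)))
q + F(-25) = 122 + (-40 - 5*(-25)**2 + 2*(-25))/(4*(8 + (-25)**2)) = 122 + (-40 - 5*625 - 50)/(4*(8 + 625)) = 122 + (1/4)*(-40 - 3125 - 50)/633 = 122 + (1/4)*(1/633)*(-3215) = 122 - 3215/2532 = 305689/2532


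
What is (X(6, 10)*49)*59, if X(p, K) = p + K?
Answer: 46256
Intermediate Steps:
X(p, K) = K + p
(X(6, 10)*49)*59 = ((10 + 6)*49)*59 = (16*49)*59 = 784*59 = 46256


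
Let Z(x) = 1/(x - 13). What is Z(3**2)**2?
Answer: 1/16 ≈ 0.062500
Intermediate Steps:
Z(x) = 1/(-13 + x)
Z(3**2)**2 = (1/(-13 + 3**2))**2 = (1/(-13 + 9))**2 = (1/(-4))**2 = (-1/4)**2 = 1/16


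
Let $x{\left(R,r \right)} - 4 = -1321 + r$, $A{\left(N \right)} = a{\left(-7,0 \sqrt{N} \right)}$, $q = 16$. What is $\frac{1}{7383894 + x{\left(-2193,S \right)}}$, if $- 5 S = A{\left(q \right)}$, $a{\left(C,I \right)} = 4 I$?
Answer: $\frac{1}{7382577} \approx 1.3545 \cdot 10^{-7}$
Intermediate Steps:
$A{\left(N \right)} = 0$ ($A{\left(N \right)} = 4 \cdot 0 \sqrt{N} = 4 \cdot 0 = 0$)
$S = 0$ ($S = \left(- \frac{1}{5}\right) 0 = 0$)
$x{\left(R,r \right)} = -1317 + r$ ($x{\left(R,r \right)} = 4 + \left(-1321 + r\right) = -1317 + r$)
$\frac{1}{7383894 + x{\left(-2193,S \right)}} = \frac{1}{7383894 + \left(-1317 + 0\right)} = \frac{1}{7383894 - 1317} = \frac{1}{7382577}$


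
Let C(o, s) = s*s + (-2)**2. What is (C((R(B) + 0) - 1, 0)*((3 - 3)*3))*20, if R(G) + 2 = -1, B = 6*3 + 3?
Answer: 0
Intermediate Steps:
B = 21 (B = 18 + 3 = 21)
R(G) = -3 (R(G) = -2 - 1 = -3)
C(o, s) = 4 + s**2 (C(o, s) = s**2 + 4 = 4 + s**2)
(C((R(B) + 0) - 1, 0)*((3 - 3)*3))*20 = ((4 + 0**2)*((3 - 3)*3))*20 = ((4 + 0)*(0*3))*20 = (4*0)*20 = 0*20 = 0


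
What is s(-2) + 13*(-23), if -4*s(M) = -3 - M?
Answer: -1195/4 ≈ -298.75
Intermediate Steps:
s(M) = 3/4 + M/4 (s(M) = -(-3 - M)/4 = 3/4 + M/4)
s(-2) + 13*(-23) = (3/4 + (1/4)*(-2)) + 13*(-23) = (3/4 - 1/2) - 299 = 1/4 - 299 = -1195/4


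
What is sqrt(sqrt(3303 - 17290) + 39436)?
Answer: sqrt(39436 + I*sqrt(13987)) ≈ 198.59 + 0.2978*I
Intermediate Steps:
sqrt(sqrt(3303 - 17290) + 39436) = sqrt(sqrt(-13987) + 39436) = sqrt(I*sqrt(13987) + 39436) = sqrt(39436 + I*sqrt(13987))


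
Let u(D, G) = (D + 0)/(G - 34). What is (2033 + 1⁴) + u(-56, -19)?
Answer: 107858/53 ≈ 2035.1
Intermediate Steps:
u(D, G) = D/(-34 + G)
(2033 + 1⁴) + u(-56, -19) = (2033 + 1⁴) - 56/(-34 - 19) = (2033 + 1) - 56/(-53) = 2034 - 56*(-1/53) = 2034 + 56/53 = 107858/53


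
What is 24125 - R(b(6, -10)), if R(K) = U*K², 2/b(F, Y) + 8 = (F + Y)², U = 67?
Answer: 385933/16 ≈ 24121.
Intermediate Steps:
b(F, Y) = 2/(-8 + (F + Y)²)
R(K) = 67*K²
24125 - R(b(6, -10)) = 24125 - 67*(2/(-8 + (6 - 10)²))² = 24125 - 67*(2/(-8 + (-4)²))² = 24125 - 67*(2/(-8 + 16))² = 24125 - 67*(2/8)² = 24125 - 67*(2*(⅛))² = 24125 - 67*(¼)² = 24125 - 67/16 = 385933/16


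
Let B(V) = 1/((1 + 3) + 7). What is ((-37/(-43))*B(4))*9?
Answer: 333/473 ≈ 0.70402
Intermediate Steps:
B(V) = 1/11 (B(V) = 1/(4 + 7) = 1/11)
((-37/(-43))*B(4))*9 = (-37/(-43)*(1/11))*9 = (-37*(-1/43)*(1/11))*9 = ((37/43)*(1/11))*9 = (37/473)*9 = 333/473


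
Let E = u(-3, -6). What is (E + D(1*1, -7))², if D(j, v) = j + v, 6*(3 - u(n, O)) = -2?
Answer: 64/9 ≈ 7.1111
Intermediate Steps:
u(n, O) = 10/3 (u(n, O) = 3 - ⅙*(-2) = 3 + ⅓ = 10/3)
E = 10/3 ≈ 3.3333
(E + D(1*1, -7))² = (10/3 + (1*1 - 7))² = (10/3 + (1 - 7))² = (10/3 - 6)² = (-8/3)² = 64/9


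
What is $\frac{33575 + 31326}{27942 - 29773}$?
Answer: $- \frac{64901}{1831} \approx -35.446$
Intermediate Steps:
$\frac{33575 + 31326}{27942 - 29773} = \frac{64901}{-1831} = 64901 \left(- \frac{1}{1831}\right) = - \frac{64901}{1831}$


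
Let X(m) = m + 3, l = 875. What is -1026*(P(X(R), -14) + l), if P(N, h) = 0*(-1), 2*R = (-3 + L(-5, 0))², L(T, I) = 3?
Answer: -897750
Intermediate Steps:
R = 0 (R = (-3 + 3)²/2 = (½)*0² = (½)*0 = 0)
X(m) = 3 + m
P(N, h) = 0
-1026*(P(X(R), -14) + l) = -1026*(0 + 875) = -1026*875 = -897750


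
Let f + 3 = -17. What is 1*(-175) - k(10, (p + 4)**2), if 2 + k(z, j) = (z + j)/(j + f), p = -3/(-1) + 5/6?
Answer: -260166/1489 ≈ -174.73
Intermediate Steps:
f = -20 (f = -3 - 17 = -20)
p = 23/6 (p = -3*(-1) + 5*(1/6) = 3 + 5/6 = 23/6 ≈ 3.8333)
k(z, j) = -2 + (j + z)/(-20 + j) (k(z, j) = -2 + (z + j)/(j - 20) = -2 + (j + z)/(-20 + j))
1*(-175) - k(10, (p + 4)**2) = 1*(-175) - (40 + 10 - (23/6 + 4)**2)/(-20 + (23/6 + 4)**2) = -175 - (40 + 10 - (47/6)**2)/(-20 + (47/6)**2) = -175 - (40 + 10 - 1*2209/36)/(-20 + 2209/36) = -175 - (40 + 10 - 2209/36)/1489/36 = -175 - 36*(-409)/(1489*36) = -175 - 1*(-409/1489) = -175 + 409/1489 = -260166/1489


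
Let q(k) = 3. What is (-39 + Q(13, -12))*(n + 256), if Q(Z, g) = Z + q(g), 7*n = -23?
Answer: -40687/7 ≈ -5812.4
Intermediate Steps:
n = -23/7 (n = (⅐)*(-23) = -23/7 ≈ -3.2857)
Q(Z, g) = 3 + Z (Q(Z, g) = Z + 3 = 3 + Z)
(-39 + Q(13, -12))*(n + 256) = (-39 + (3 + 13))*(-23/7 + 256) = (-39 + 16)*(1769/7) = -23*1769/7 = -40687/7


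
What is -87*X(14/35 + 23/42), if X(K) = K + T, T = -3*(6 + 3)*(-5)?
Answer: -827921/70 ≈ -11827.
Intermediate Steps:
T = 135 (T = -27*(-5) = -3*(-45) = 135)
X(K) = 135 + K (X(K) = K + 135 = 135 + K)
-87*X(14/35 + 23/42) = -87*(135 + (14/35 + 23/42)) = -87*(135 + (14*(1/35) + 23*(1/42))) = -87*(135 + (2/5 + 23/42)) = -87*(135 + 199/210) = -87*28549/210 = -827921/70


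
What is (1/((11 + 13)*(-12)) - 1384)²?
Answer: 158876379649/82944 ≈ 1.9155e+6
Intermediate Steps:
(1/((11 + 13)*(-12)) - 1384)² = (1/(24*(-12)) - 1384)² = (1/(-288) - 1384)² = (-1/288 - 1384)² = (-398593/288)² = 158876379649/82944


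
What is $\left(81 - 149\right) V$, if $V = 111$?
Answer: $-7548$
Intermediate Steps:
$\left(81 - 149\right) V = \left(81 - 149\right) 111 = \left(-68\right) 111 = -7548$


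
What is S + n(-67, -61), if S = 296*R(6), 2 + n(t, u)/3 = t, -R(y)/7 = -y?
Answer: 12225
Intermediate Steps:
R(y) = 7*y (R(y) = -(-7)*y = 7*y)
n(t, u) = -6 + 3*t
S = 12432 (S = 296*(7*6) = 296*42 = 12432)
S + n(-67, -61) = 12432 + (-6 + 3*(-67)) = 12432 + (-6 - 201) = 12432 - 207 = 12225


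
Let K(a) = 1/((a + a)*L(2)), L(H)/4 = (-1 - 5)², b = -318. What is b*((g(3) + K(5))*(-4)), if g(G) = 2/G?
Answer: 50933/60 ≈ 848.88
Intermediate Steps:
L(H) = 144 (L(H) = 4*(-1 - 5)² = 4*(-6)² = 4*36 = 144)
K(a) = 1/(288*a) (K(a) = 1/((a + a)*144) = (1/144)/(2*a) = (1/(2*a))*(1/144) = 1/(288*a))
b*((g(3) + K(5))*(-4)) = -318*(2/3 + (1/288)/5)*(-4) = -318*(2*(⅓) + (1/288)*(⅕))*(-4) = -318*(⅔ + 1/1440)*(-4) = -50933*(-4)/240 = -318*(-961/360) = 50933/60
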